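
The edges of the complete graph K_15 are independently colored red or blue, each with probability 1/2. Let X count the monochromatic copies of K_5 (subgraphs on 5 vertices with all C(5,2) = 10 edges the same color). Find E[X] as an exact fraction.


Let X = Σ_S X_S over the C(15, 5) = 3003 subsets S of size 5, where X_S = 1 if the K_5 on S is monochromatic.
For a fixed S, the K_5 on S has C(5, 2) = 10 edges. P[all 10 edges red] = (1/2)^10, and likewise for blue, so P[monochromatic] = 2·(1/2)^10 = 2^{1 − 10} = 1/512.
By linearity: E[X] = C(15, 5) · 2^{1 − 10} = 3003 · 1/512 = 3003/512.
Numerically: E[X] ≈ 5.865234.

E[X] = C(15,5)·2^(1−C(5,2)) = 3003/512 ≈ 5.865234.


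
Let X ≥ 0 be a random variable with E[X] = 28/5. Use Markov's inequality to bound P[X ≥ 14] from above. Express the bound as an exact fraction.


μ = E[X] = 28/5, a = 14.
Markov: P[X ≥ 14] ≤ μ/a = (28/5)/14 = 2/5.
Numerically: ≈ 0.40000.
(Since a = 14 > μ = 5.60000, the bound 2/5 is < 1 and informative.)

P[X ≥ 14] ≤ 2/5 ≈ 0.40000.


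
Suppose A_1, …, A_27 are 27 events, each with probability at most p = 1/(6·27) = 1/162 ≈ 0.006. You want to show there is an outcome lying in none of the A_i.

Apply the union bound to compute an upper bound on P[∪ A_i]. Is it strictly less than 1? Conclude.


Union bound: P[∪_{i=1}^{27} A_i] ≤ Σ_i P[A_i] ≤ 27·p = 27·(1/162) = 1/6.
Numerically: 1/6 ≈ 0.167.
Is 1/6 < 1? YES.
Since P[∪ A_i] ≤ 1/6 < 1, the complement has P[∩ A_i^c] ≥ 1 − 1/6 = 5/6 > 0, so some outcome avoids every A_i.

27·p = 1/6 ≈ 0.167; existence CERTIFIED by the union bound.


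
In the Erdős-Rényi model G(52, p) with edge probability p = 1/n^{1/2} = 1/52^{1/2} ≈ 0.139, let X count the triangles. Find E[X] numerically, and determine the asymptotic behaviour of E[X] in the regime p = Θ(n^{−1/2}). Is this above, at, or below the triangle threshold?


Number of potential triangles: C(52, 3) = 22100.
Each occurs with probability p³ ≈ (0.139)³ ≈ 2.66683e-03.
By linearity: E[X] = C(52, 3)·p³ ≈ 22100 · 2.66683e-03 ≈ 58.937.
Since α = 1/2 < 1, p = c/n^{1/2} ≫ 1/n is above the triangle threshold p ~ 1/n. Asymptotically E[X] ~ (c³/6)·n^{3(1−α)} = (1³/6)·n^{1.5} → ∞; triangles are abundant w.h.p.

E[X] ≈ 58.937; in regime p = Θ(1/n^{1/2}) E[X] diverges (above the triangle threshold p ~ 1/n).


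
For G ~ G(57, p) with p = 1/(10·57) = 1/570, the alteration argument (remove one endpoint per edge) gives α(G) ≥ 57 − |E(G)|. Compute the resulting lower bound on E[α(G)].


E[|E(G)|] = C(57, 2)·p = 1596 · (1/570) = 14/5.
E[α(G)] ≥ n − E[|E(G)|] = 57 − 14/5 = 271/5.
Numerically: ≈ 54.200000.
(This is only a lower bound; the true E[α(G)] may be larger.)

E[α(G)] ≥ 271/5 ≈ 54.200000.


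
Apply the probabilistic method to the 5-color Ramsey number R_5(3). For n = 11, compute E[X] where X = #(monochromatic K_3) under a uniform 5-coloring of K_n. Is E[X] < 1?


E[X] = C(11, 3) · 5^{1 − 3} = 165 · 5^{−2} = 165/25.
As a reduced fraction: E[X] = 33/5 ≈ 6.60000.
Is E[X] < 1? NO.
Since E[X] ≥ 1, the first-moment bound is inconclusive at n = 11; it does NOT by itself certify R_5(3) > 11.

E[X] = 33/5 ≈ 6.60000; E[X] ≥ 1; first-moment method inconclusive here.


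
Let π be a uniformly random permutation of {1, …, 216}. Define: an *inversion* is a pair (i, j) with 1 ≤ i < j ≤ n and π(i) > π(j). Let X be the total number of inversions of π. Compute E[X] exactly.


Write X = Σ X_I over the C(216, 2) = 23220 pairs i < j, with X_I the indicator of one inversion.
There are 23220 indicators.
For each fixed pair i < j, the values π(i) and π(j) are two distinct elements of {1, …, 216} in uniformly random order; by symmetry P[π(i) > π(j)] = 1/2.
By linearity: E[X] = 23220 · (1/2) = C(216, 2) · (1/2) = 23220/2 = 11610 ≈ 11610.00000.

E[X] = 11610 = 11610.00000.


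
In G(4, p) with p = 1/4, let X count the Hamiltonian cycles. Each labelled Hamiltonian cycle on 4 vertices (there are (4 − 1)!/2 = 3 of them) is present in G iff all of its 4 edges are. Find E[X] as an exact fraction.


K_4 has (4 − 1)!/2 = 3 labelled Hamiltonian cycles.
For each such Hamiltonian cycle H, let X_H = 1 if all 4 edges of H are present in G. Then P[X_H = 1] = p^{4} = (1/4)^{4} = 1/256.
By linearity of expectation: E[X] = Σ_H E[X_H] = 3 · p^{4} = 3 · 1/256 = 3/256.
Numerically: E[X] ≈ 0.0117.

E[X] = 3 · (1/4)^{4} = 3/256 ≈ 0.0117.


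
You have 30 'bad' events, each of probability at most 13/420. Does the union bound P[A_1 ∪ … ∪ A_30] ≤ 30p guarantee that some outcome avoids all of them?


Union bound: P[∪_{i=1}^{30} A_i] ≤ Σ_i P[A_i] ≤ 30·p = 30·(13/420) = 13/14.
Numerically: 13/14 ≈ 0.92857.
Is 13/14 < 1? YES.
Since P[∪ A_i] ≤ 13/14 < 1, the complement has P[∩ A_i^c] ≥ 1 − 13/14 = 1/14 > 0, so some outcome avoids every A_i.

30·p = 13/14 ≈ 0.92857; existence CERTIFIED by the union bound.


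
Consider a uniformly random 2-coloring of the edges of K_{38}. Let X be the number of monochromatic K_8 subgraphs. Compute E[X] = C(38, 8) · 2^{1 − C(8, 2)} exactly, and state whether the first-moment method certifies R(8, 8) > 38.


E[X] = C(38, 8) · 2^{1 − 28} = 48903492 · 2^{−27} = 48903492/134217728.
As a reduced fraction: E[X] = 12225873/33554432 ≈ 0.364359.
Is E[X] < 1? YES.
Since E[X] < 1, there exists a 2-coloring of K_{38} with no monochromatic K_8; hence R(8, 8) > 38.

E[X] = 12225873/33554432 ≈ 0.364359; E[X] < 1, so R(8, 8) > 38.


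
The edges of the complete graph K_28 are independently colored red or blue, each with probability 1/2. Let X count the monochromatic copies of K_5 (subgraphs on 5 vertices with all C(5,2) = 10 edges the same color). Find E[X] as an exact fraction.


Let X = Σ_S X_S over the C(28, 5) = 98280 subsets S of size 5, where X_S = 1 if the K_5 on S is monochromatic.
For a fixed S, the K_5 on S has C(5, 2) = 10 edges. P[all 10 edges red] = (1/2)^10, and likewise for blue, so P[monochromatic] = 2·(1/2)^10 = 2^{1 − 10} = 1/512.
By linearity: E[X] = C(28, 5) · 2^{1 − 10} = 98280 · 1/512 = 12285/64.
Numerically: E[X] ≈ 191.9531.

E[X] = C(28,5)·2^(1−C(5,2)) = 12285/64 ≈ 191.9531.


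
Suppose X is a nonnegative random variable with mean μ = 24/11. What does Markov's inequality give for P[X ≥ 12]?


μ = E[X] = 24/11, a = 12.
Markov: P[X ≥ 12] ≤ μ/a = (24/11)/12 = 2/11.
Numerically: ≈ 0.182.
(Since a = 12 > μ = 2.182, the bound 2/11 is < 1 and informative.)

P[X ≥ 12] ≤ 2/11 ≈ 0.182.


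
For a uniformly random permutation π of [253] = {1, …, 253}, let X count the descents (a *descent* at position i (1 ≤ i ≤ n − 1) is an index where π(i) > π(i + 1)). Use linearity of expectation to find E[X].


Write X = Σ X_I over i = 1, …, 252, with X_I the indicator of one descent.
There are 252 indicators.
For each fixed i, the pair (π(i), π(i+1)) is a uniformly random ordered pair of distinct values from {1, …, 253}; by symmetry P[π(i) > π(i+1)] = 1/2.
By linearity: E[X] = 252 · (1/2) = (253 − 1) · (1/2) = 126 ≈ 126.00000.

E[X] = 126 = 126.00000.


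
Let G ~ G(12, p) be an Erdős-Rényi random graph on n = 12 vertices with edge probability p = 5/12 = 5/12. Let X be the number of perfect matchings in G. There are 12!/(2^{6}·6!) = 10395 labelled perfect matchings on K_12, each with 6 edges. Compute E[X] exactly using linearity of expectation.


K_12 has 12!/(2^{6}·6!) = 10395 labelled perfect matchings.
For each such perfect matching H, let X_H = 1 if all 6 edges of H are present in G. Then P[X_H = 1] = p^{6} = (5/12)^{6} = 15625/2985984.
By linearity: E[X] = Σ_H E[X_H] = 10395 · p^{6} = 10395 · 15625/2985984 = 6015625/110592.
Numerically: E[X] ≈ 54.395.

E[X] = 10395 · (5/12)^{6} = 6015625/110592 ≈ 54.395.


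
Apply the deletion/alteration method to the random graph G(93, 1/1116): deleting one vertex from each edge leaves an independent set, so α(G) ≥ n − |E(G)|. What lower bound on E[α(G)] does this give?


E[|E(G)|] = C(93, 2)·p = 4278 · (1/1116) = 23/6.
E[α(G)] ≥ n − E[|E(G)|] = 93 − 23/6 = 535/6.
Numerically: ≈ 89.167.
(This is only a lower bound; the true E[α(G)] may be larger.)

E[α(G)] ≥ 535/6 ≈ 89.167.


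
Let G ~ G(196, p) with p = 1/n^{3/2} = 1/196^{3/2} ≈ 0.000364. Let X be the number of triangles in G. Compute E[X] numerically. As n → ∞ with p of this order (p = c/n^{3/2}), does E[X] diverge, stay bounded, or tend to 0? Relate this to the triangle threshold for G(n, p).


Number of potential triangles: C(196, 3) = 1235780.
Each occurs with probability p³ ≈ (0.000364)³ ≈ 4.84003e-11.
By linearity: E[X] = C(196, 3)·p³ ≈ 1235780 · 4.84003e-11 ≈ 0.000.
Since α = 3/2 > 1, p = c/n^{3/2} = o(1/n) is below the triangle threshold p ~ 1/n. Asymptotically E[X] ~ (c³/6)·n^{3(1−α)} = (1³/6)·n^{-1.5} → 0, so by Markov's inequality G has no triangles w.h.p.

E[X] ≈ 0.000; in regime p = Θ(1/n^{3/2}) E[X] tends to 0 (below the triangle threshold p ~ 1/n).


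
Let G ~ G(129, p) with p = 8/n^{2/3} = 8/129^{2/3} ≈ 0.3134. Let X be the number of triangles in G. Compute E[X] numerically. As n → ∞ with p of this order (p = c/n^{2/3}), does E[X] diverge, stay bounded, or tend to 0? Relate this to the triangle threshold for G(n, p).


Number of potential triangles: C(129, 3) = 349504.
Each occurs with probability p³ ≈ (0.3134)³ ≈ 3.076738e-02.
By linearity: E[X] = C(129, 3)·p³ ≈ 349504 · 3.076738e-02 ≈ 10753.3230.
Since α = 2/3 < 1, p = c/n^{2/3} ≫ 1/n is above the triangle threshold p ~ 1/n. Asymptotically E[X] ~ (c³/6)·n^{3(1−α)} = (8³/6)·n^{1} → ∞; triangles are abundant w.h.p.

E[X] ≈ 10753.3230; in regime p = Θ(1/n^{2/3}) E[X] diverges (above the triangle threshold p ~ 1/n).


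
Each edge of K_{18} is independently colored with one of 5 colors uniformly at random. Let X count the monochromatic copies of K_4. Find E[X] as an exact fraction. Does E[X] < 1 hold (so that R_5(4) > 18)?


E[X] = C(18, 4) · 5^{1 − 6} = 3060 · 5^{−5} = 3060/3125.
As a reduced fraction: E[X] = 612/625 ≈ 0.979.
Is E[X] < 1? YES.
Since E[X] < 1, there exists a 5-coloring of K_{18} with no monochromatic K_4; hence R_5(4) > 18.

E[X] = 612/625 ≈ 0.979; E[X] < 1, so R_5(4) > 18.


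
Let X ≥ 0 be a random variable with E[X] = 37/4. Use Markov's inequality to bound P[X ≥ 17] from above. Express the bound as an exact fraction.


μ = E[X] = 37/4, a = 17.
Markov: P[X ≥ 17] ≤ μ/a = (37/4)/17 = 37/68.
Numerically: ≈ 0.54412.
(Since a = 17 > μ = 9.25000, the bound 37/68 is < 1 and informative.)

P[X ≥ 17] ≤ 37/68 ≈ 0.54412.


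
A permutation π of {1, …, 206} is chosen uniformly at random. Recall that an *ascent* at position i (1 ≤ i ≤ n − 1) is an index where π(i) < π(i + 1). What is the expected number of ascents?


Write X = Σ X_I over i = 1, …, 205, with X_I the indicator of one ascent.
There are 205 indicators.
For each fixed i, the pair (π(i), π(i+1)) is a uniformly random ordered pair of distinct values from {1, …, 206}; by symmetry P[π(i) < π(i+1)] = 1/2.
By linearity: E[X] = 205 · (1/2) = (206 − 1) · (1/2) = 205/2 ≈ 102.500000.

E[X] = 205/2 = 102.500000.


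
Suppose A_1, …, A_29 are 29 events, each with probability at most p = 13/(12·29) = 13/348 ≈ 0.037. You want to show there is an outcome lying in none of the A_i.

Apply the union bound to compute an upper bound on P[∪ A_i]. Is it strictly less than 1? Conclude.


Union bound: P[∪_{i=1}^{29} A_i] ≤ Σ_i P[A_i] ≤ 29·p = 29·(13/348) = 13/12.
Numerically: 13/12 ≈ 1.083.
Is 13/12 < 1? NO.
Since the bound 13/12 is ≥ 1, the union bound is uninformative here; it does NOT by itself certify existence.

29·p = 13/12 ≈ 1.083; existence NOT certified by the union bound.


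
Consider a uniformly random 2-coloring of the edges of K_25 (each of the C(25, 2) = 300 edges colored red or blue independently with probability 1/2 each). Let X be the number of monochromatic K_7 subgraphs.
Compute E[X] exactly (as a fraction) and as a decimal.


Let X = Σ_S X_S over the C(25, 7) = 480700 subsets S of size 7, where X_S = 1 if the K_7 on S is monochromatic.
For a fixed S, the K_7 on S has C(7, 2) = 21 edges. P[all 21 edges red] = (1/2)^21, and likewise for blue, so P[monochromatic] = 2·(1/2)^21 = 2^{1 − 21} = 1/1048576.
By linearity of expectation: E[X] = C(25, 7) · 2^{1 − 21} = 480700 · 1/1048576 = 120175/262144.
Numerically: E[X] ≈ 0.45843.

E[X] = C(25,7)·2^(1−C(7,2)) = 120175/262144 ≈ 0.45843.


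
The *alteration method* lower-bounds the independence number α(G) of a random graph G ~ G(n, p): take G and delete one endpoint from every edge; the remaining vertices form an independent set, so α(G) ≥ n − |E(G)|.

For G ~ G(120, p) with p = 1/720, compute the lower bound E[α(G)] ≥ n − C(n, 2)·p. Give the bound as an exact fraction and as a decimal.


E[|E(G)|] = C(120, 2)·p = 7140 · (1/720) = 119/12.
E[α(G)] ≥ n − E[|E(G)|] = 120 − 119/12 = 1321/12.
Numerically: ≈ 110.0833.
(This is only a lower bound; the true E[α(G)] may be larger.)

E[α(G)] ≥ 1321/12 ≈ 110.0833.


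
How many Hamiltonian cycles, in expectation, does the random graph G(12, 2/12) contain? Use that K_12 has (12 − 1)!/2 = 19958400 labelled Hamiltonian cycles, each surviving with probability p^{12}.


K_12 has (12 − 1)!/2 = 19958400 labelled Hamiltonian cycles.
For each such Hamiltonian cycle H, let X_H = 1 if all 12 edges of H are present in G. Then P[X_H = 1] = p^{12} = (1/6)^{12} = 1/2176782336.
Summing the indicators: E[X] = Σ_H E[X_H] = 19958400 · p^{12} = 19958400 · 1/2176782336 = 1925/209952.
Numerically: E[X] ≈ 0.00916876.

E[X] = 19958400 · (1/6)^{12} = 1925/209952 ≈ 0.00916876.


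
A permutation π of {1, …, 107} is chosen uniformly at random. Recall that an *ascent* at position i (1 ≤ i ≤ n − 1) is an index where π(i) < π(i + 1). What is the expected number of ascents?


Write X = Σ X_I over i = 1, …, 106, with X_I the indicator of one ascent.
There are 106 indicators.
For each fixed i, the pair (π(i), π(i+1)) is a uniformly random ordered pair of distinct values from {1, …, 107}; by symmetry P[π(i) < π(i+1)] = 1/2.
By linearity: E[X] = 106 · (1/2) = (107 − 1) · (1/2) = 53 ≈ 53.000000.

E[X] = 53 = 53.000000.


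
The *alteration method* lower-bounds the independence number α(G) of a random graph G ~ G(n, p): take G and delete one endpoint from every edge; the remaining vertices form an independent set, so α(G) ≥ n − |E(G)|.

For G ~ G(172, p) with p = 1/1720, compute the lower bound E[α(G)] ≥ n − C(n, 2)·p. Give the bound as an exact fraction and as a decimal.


E[|E(G)|] = C(172, 2)·p = 14706 · (1/1720) = 171/20.
E[α(G)] ≥ n − E[|E(G)|] = 172 − 171/20 = 3269/20.
Numerically: ≈ 163.450.
(This is only a lower bound; the true E[α(G)] may be larger.)

E[α(G)] ≥ 3269/20 ≈ 163.450.


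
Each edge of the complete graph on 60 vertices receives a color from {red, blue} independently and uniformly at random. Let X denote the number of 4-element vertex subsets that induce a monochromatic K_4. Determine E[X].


Let X = Σ_S X_S over the C(60, 4) = 487635 subsets S of size 4, where X_S = 1 if the K_4 on S is monochromatic.
For a fixed S, the K_4 on S has C(4, 2) = 6 edges. P[all 6 edges red] = (1/2)^6, and likewise for blue, so P[monochromatic] = 2·(1/2)^6 = 2^{1 − 6} = 1/32.
Summing: E[X] = C(60, 4) · 2^{1 − 6} = 487635 · 1/32 = 487635/32.
Numerically: E[X] ≈ 15238.593750.

E[X] = C(60,4)·2^(1−C(4,2)) = 487635/32 ≈ 15238.593750.


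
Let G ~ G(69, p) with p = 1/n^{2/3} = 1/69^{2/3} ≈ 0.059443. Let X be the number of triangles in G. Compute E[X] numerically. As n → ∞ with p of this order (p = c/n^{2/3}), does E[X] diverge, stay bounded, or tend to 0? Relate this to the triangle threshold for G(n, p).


Number of potential triangles: C(69, 3) = 52394.
Each occurs with probability p³ ≈ (0.059443)³ ≈ 2.10039908e-04.
By linearity: E[X] = C(69, 3)·p³ ≈ 52394 · 2.10039908e-04 ≈ 11.004831.
Since α = 2/3 < 1, p = c/n^{2/3} ≫ 1/n is above the triangle threshold p ~ 1/n. Asymptotically E[X] ~ (c³/6)·n^{3(1−α)} = (1³/6)·n^{1} → ∞; triangles are abundant w.h.p.

E[X] ≈ 11.004831; in regime p = Θ(1/n^{2/3}) E[X] diverges (above the triangle threshold p ~ 1/n).


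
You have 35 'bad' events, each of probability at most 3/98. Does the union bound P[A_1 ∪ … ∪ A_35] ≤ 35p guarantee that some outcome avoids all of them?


Union bound: P[∪_{i=1}^{35} A_i] ≤ Σ_i P[A_i] ≤ 35·p = 35·(3/98) = 15/14.
Numerically: 15/14 ≈ 1.071429.
Is 15/14 < 1? NO.
Since the bound 15/14 is ≥ 1, the union bound is uninformative here; it does NOT by itself certify existence.

35·p = 15/14 ≈ 1.071429; existence NOT certified by the union bound.


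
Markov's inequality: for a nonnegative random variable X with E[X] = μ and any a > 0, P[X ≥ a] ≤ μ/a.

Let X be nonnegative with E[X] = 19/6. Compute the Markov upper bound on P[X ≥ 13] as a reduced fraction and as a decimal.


μ = E[X] = 19/6, a = 13.
Markov: P[X ≥ 13] ≤ μ/a = (19/6)/13 = 19/78.
Numerically: ≈ 0.243590.
(Since a = 13 > μ = 3.166667, the bound 19/78 is < 1 and informative.)

P[X ≥ 13] ≤ 19/78 ≈ 0.243590.


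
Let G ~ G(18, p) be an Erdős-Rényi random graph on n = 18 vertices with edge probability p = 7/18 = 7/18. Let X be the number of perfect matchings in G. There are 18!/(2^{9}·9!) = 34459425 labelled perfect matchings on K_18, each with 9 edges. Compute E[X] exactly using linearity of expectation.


K_18 has 18!/(2^{9}·9!) = 34459425 labelled perfect matchings.
For each such perfect matching H, let X_H = 1 if all 9 edges of H are present in G. Then P[X_H = 1] = p^{9} = (7/18)^{9} = 40353607/198359290368.
Summing the indicators: E[X] = Σ_H E[X_H] = 34459425 · p^{9} = 34459425 · 40353607/198359290368 = 17167433257975/2448880128.
Numerically: E[X] ≈ 7010.32.

E[X] = 34459425 · (7/18)^{9} = 17167433257975/2448880128 ≈ 7010.32.


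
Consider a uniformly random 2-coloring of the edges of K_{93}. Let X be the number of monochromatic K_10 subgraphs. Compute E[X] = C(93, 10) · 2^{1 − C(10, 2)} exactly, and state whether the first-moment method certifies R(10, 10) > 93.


E[X] = C(93, 10) · 2^{1 − 45} = 8079421007658 · 2^{−44} = 8079421007658/17592186044416.
As a reduced fraction: E[X] = 4039710503829/8796093022208 ≈ 0.4592619.
Is E[X] < 1? YES.
Since E[X] < 1, there exists a 2-coloring of K_{93} with no monochromatic K_10; hence R(10, 10) > 93.

E[X] = 4039710503829/8796093022208 ≈ 0.4592619; E[X] < 1, so R(10, 10) > 93.


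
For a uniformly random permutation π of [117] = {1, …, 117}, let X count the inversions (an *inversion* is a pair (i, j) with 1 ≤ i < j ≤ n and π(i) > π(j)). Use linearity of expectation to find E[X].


Write X = Σ X_I over the C(117, 2) = 6786 pairs i < j, with X_I the indicator of one inversion.
There are 6786 indicators.
For each fixed pair i < j, the values π(i) and π(j) are two distinct elements of {1, …, 117} in uniformly random order; by symmetry P[π(i) > π(j)] = 1/2.
By linearity: E[X] = 6786 · (1/2) = C(117, 2) · (1/2) = 6786/2 = 3393 ≈ 3393.000000.

E[X] = 3393 = 3393.000000.


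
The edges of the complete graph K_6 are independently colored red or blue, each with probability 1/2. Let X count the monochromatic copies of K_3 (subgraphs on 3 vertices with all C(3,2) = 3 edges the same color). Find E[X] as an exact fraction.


Let X = Σ_S X_S over the C(6, 3) = 20 subsets S of size 3, where X_S = 1 if the K_3 on S is monochromatic.
For a fixed S, the K_3 on S has C(3, 2) = 3 edges. P[all 3 edges red] = (1/2)^3, and likewise for blue, so P[monochromatic] = 2·(1/2)^3 = 2^{1 − 3} = 1/4.
By linearity of expectation: E[X] = C(6, 3) · 2^{1 − 3} = 20 · 1/4 = 5.
Numerically: E[X] ≈ 5.000.

E[X] = C(6,3)·2^(1−C(3,2)) = 5 ≈ 5.000.


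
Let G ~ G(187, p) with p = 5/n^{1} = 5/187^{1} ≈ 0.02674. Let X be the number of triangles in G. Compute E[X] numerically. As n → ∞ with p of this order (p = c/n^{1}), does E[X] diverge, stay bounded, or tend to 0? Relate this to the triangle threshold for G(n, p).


Number of potential triangles: C(187, 3) = 1072445.
Each occurs with probability p³ ≈ (0.02674)³ ≈ 1.911548e-05.
By linearity: E[X] = C(187, 3)·p³ ≈ 1072445 · 1.911548e-05 ≈ 20.5003.
Here α = 1, so p = 5/n is exactly at the triangle threshold p ~ 1/n. Asymptotically E[X] → c³/6 = 5³/6 = 125/6 ≈ 20.8333, a bounded constant. In this regime the triangle count is asymptotically Poisson(c³/6).

E[X] ≈ 20.5003; in regime p = Θ(1/n^{1}) E[X] stays bounded (at the triangle threshold p ~ 1/n).


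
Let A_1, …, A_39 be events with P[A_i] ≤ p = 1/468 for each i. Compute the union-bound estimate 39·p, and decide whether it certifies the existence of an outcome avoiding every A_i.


Union bound: P[∪_{i=1}^{39} A_i] ≤ Σ_i P[A_i] ≤ 39·p = 39·(1/468) = 1/12.
Numerically: 1/12 ≈ 0.08333.
Is 1/12 < 1? YES.
Since P[∪ A_i] ≤ 1/12 < 1, the complement has P[∩ A_i^c] ≥ 1 − 1/12 = 11/12 > 0, so some outcome avoids every A_i.

39·p = 1/12 ≈ 0.08333; existence CERTIFIED by the union bound.


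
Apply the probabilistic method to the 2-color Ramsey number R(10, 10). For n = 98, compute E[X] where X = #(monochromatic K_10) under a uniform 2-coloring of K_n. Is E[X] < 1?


E[X] = C(98, 10) · 2^{1 − 45} = 14005614014756 · 2^{−44} = 14005614014756/17592186044416.
As a reduced fraction: E[X] = 3501403503689/4398046511104 ≈ 0.79613.
Is E[X] < 1? YES.
Since E[X] < 1, there exists a 2-coloring of K_{98} with no monochromatic K_10; hence R(10, 10) > 98.

E[X] = 3501403503689/4398046511104 ≈ 0.79613; E[X] < 1, so R(10, 10) > 98.


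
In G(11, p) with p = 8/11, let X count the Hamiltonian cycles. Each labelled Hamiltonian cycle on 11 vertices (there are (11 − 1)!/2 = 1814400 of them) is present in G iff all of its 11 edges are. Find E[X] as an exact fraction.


K_11 has (11 − 1)!/2 = 1814400 labelled Hamiltonian cycles.
For each such Hamiltonian cycle H, let X_H = 1 if all 11 edges of H are present in G. Then P[X_H = 1] = p^{11} = (8/11)^{11} = 8589934592/285311670611.
Summing the indicators: E[X] = Σ_H E[X_H] = 1814400 · p^{11} = 1814400 · 8589934592/285311670611 = 15585577323724800/285311670611.
Numerically: E[X] ≈ 54626.5.

E[X] = 1814400 · (8/11)^{11} = 15585577323724800/285311670611 ≈ 54626.5.


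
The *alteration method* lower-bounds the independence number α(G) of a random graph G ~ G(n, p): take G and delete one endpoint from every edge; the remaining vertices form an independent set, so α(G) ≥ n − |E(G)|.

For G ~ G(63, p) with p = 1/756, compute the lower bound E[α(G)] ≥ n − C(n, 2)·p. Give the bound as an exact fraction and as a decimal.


E[|E(G)|] = C(63, 2)·p = 1953 · (1/756) = 31/12.
E[α(G)] ≥ n − E[|E(G)|] = 63 − 31/12 = 725/12.
Numerically: ≈ 60.417.
(This is only a lower bound; the true E[α(G)] may be larger.)

E[α(G)] ≥ 725/12 ≈ 60.417.


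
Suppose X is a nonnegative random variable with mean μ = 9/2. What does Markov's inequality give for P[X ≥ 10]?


μ = E[X] = 9/2, a = 10.
Markov: P[X ≥ 10] ≤ μ/a = (9/2)/10 = 9/20.
Numerically: ≈ 0.45000.
(Since a = 10 > μ = 4.50000, the bound 9/20 is < 1 and informative.)

P[X ≥ 10] ≤ 9/20 ≈ 0.45000.


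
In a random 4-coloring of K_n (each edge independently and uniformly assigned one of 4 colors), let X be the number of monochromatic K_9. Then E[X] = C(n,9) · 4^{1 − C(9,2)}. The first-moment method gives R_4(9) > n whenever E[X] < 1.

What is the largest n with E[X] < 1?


We need C(n, 9) · 4^{1 − 36} < 1, i.e. C(n, 9) < 4^{36 − 1} = 1180591620717411303424.
Check values of n near the boundary:
  n = 911: C(911, 9) = 1144686900492291197405; 1144686900492291197405 < 1180591620717411303424? YES
  n = 912: C(912, 9) = 1156095740032081475120; 1156095740032081475120 < 1180591620717411303424? YES
  n = 913: C(913, 9) = 1167605542753639808390; 1167605542753639808390 < 1180591620717411303424? YES
  n = 914: C(914, 9) = 1179217089587653905932; 1179217089587653905932 < 1180591620717411303424? YES
  n = 915: C(915, 9) = 1190931166636537885130; 1190931166636537885130 < 1180591620717411303424? NO
The largest n with C(n, 9) < 1180591620717411303424 is n = 914 (where E[X] = 294804272396913476483/295147905179352825856 ≈ 0.9988357). Hence R_4(9) > 914, i.e. R_4(9) ≥ 915.

Largest n = 914; hence R_4(9) > 914.


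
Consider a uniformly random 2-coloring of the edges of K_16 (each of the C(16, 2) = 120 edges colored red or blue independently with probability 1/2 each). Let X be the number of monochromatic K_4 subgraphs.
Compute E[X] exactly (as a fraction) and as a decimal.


Let X = Σ_S X_S over the C(16, 4) = 1820 subsets S of size 4, where X_S = 1 if the K_4 on S is monochromatic.
For a fixed S, the K_4 on S has C(4, 2) = 6 edges. P[all 6 edges red] = (1/2)^6, and likewise for blue, so P[monochromatic] = 2·(1/2)^6 = 2^{1 − 6} = 1/32.
Summing: E[X] = C(16, 4) · 2^{1 − 6} = 1820 · 1/32 = 455/8.
Numerically: E[X] ≈ 56.87500.

E[X] = C(16,4)·2^(1−C(4,2)) = 455/8 ≈ 56.87500.


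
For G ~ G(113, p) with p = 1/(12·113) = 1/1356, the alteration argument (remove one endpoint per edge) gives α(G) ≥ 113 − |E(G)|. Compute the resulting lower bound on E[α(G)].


E[|E(G)|] = C(113, 2)·p = 6328 · (1/1356) = 14/3.
E[α(G)] ≥ n − E[|E(G)|] = 113 − 14/3 = 325/3.
Numerically: ≈ 108.333333.
(This is only a lower bound; the true E[α(G)] may be larger.)

E[α(G)] ≥ 325/3 ≈ 108.333333.


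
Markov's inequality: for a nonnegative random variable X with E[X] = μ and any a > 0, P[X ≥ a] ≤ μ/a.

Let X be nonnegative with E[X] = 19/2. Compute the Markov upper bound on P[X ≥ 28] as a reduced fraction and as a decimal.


μ = E[X] = 19/2, a = 28.
Markov: P[X ≥ 28] ≤ μ/a = (19/2)/28 = 19/56.
Numerically: ≈ 0.339286.
(Since a = 28 > μ = 9.500000, the bound 19/56 is < 1 and informative.)

P[X ≥ 28] ≤ 19/56 ≈ 0.339286.


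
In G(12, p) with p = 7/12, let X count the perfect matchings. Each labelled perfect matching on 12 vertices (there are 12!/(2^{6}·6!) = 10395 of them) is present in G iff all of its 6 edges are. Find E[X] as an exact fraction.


K_12 has 12!/(2^{6}·6!) = 10395 labelled perfect matchings.
For each such perfect matching H, let X_H = 1 if all 6 edges of H are present in G. Then P[X_H = 1] = p^{6} = (7/12)^{6} = 117649/2985984.
By linearity: E[X] = Σ_H E[X_H] = 10395 · p^{6} = 10395 · 117649/2985984 = 45294865/110592.
Numerically: E[X] ≈ 409.57.

E[X] = 10395 · (7/12)^{6} = 45294865/110592 ≈ 409.57.


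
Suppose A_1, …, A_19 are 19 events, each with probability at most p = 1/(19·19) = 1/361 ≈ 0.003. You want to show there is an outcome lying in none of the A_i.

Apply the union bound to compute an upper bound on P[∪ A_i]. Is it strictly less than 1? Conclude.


Union bound: P[∪_{i=1}^{19} A_i] ≤ Σ_i P[A_i] ≤ 19·p = 19·(1/361) = 1/19.
Numerically: 1/19 ≈ 0.053.
Is 1/19 < 1? YES.
Since P[∪ A_i] ≤ 1/19 < 1, the complement has P[∩ A_i^c] ≥ 1 − 1/19 = 18/19 > 0, so some outcome avoids every A_i.

19·p = 1/19 ≈ 0.053; existence CERTIFIED by the union bound.


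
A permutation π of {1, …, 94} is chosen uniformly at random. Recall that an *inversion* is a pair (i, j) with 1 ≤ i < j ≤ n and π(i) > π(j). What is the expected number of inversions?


Write X = Σ X_I over the C(94, 2) = 4371 pairs i < j, with X_I the indicator of one inversion.
There are 4371 indicators.
For each fixed pair i < j, the values π(i) and π(j) are two distinct elements of {1, …, 94} in uniformly random order; by symmetry P[π(i) > π(j)] = 1/2.
By linearity: E[X] = 4371 · (1/2) = C(94, 2) · (1/2) = 4371/2 = 4371/2 ≈ 2185.50000.

E[X] = 4371/2 = 2185.50000.


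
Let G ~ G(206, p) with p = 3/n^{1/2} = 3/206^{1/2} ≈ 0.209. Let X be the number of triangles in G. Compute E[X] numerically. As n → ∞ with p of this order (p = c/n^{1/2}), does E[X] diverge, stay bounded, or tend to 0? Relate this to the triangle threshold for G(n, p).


Number of potential triangles: C(206, 3) = 1435820.
Each occurs with probability p³ ≈ (0.209)³ ≈ 9.13194e-03.
By linearity: E[X] = C(206, 3)·p³ ≈ 1435820 · 9.13194e-03 ≈ 13111.819.
Since α = 1/2 < 1, p = c/n^{1/2} ≫ 1/n is above the triangle threshold p ~ 1/n. Asymptotically E[X] ~ (c³/6)·n^{3(1−α)} = (3³/6)·n^{1.5} → ∞; triangles are abundant w.h.p.

E[X] ≈ 13111.819; in regime p = Θ(1/n^{1/2}) E[X] diverges (above the triangle threshold p ~ 1/n).


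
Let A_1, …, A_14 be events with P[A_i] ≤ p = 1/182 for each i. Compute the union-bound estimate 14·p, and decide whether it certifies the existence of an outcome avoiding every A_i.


Union bound: P[∪_{i=1}^{14} A_i] ≤ Σ_i P[A_i] ≤ 14·p = 14·(1/182) = 1/13.
Numerically: 1/13 ≈ 0.0769.
Is 1/13 < 1? YES.
Since P[∪ A_i] ≤ 1/13 < 1, the complement has P[∩ A_i^c] ≥ 1 − 1/13 = 12/13 > 0, so some outcome avoids every A_i.

14·p = 1/13 ≈ 0.0769; existence CERTIFIED by the union bound.


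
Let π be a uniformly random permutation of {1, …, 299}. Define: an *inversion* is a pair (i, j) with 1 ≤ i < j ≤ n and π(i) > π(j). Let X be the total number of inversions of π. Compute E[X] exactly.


Write X = Σ X_I over the C(299, 2) = 44551 pairs i < j, with X_I the indicator of one inversion.
There are 44551 indicators.
For each fixed pair i < j, the values π(i) and π(j) are two distinct elements of {1, …, 299} in uniformly random order; by symmetry P[π(i) > π(j)] = 1/2.
By linearity: E[X] = 44551 · (1/2) = C(299, 2) · (1/2) = 44551/2 = 44551/2 ≈ 22275.5000.

E[X] = 44551/2 = 22275.5000.


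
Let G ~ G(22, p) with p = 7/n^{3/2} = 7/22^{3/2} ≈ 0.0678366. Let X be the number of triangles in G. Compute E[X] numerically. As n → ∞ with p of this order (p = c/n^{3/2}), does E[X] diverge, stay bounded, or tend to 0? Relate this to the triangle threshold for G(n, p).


Number of potential triangles: C(22, 3) = 1540.
Each occurs with probability p³ ≈ (0.0678366)³ ≈ 3.12170641e-04.
By linearity: E[X] = C(22, 3)·p³ ≈ 1540 · 3.12170641e-04 ≈ 0.480743.
Since α = 3/2 > 1, p = c/n^{3/2} = o(1/n) is below the triangle threshold p ~ 1/n. Asymptotically E[X] ~ (c³/6)·n^{3(1−α)} = (7³/6)·n^{-1.5} → 0, so by Markov's inequality G has no triangles w.h.p.

E[X] ≈ 0.480743; in regime p = Θ(1/n^{3/2}) E[X] tends to 0 (below the triangle threshold p ~ 1/n).


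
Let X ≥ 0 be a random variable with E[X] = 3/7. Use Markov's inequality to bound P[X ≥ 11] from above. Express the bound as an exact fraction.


μ = E[X] = 3/7, a = 11.
Markov: P[X ≥ 11] ≤ μ/a = (3/7)/11 = 3/77.
Numerically: ≈ 0.0390.
(Since a = 11 > μ = 0.4286, the bound 3/77 is < 1 and informative.)

P[X ≥ 11] ≤ 3/77 ≈ 0.0390.


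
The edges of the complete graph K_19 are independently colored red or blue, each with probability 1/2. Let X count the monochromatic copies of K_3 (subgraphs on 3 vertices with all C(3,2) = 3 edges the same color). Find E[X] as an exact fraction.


Let X = Σ_S X_S over the C(19, 3) = 969 subsets S of size 3, where X_S = 1 if the K_3 on S is monochromatic.
For a fixed S, the K_3 on S has C(3, 2) = 3 edges. P[all 3 edges red] = (1/2)^3, and likewise for blue, so P[monochromatic] = 2·(1/2)^3 = 2^{1 − 3} = 1/4.
Summing: E[X] = C(19, 3) · 2^{1 − 3} = 969 · 1/4 = 969/4.
Numerically: E[X] ≈ 242.2500.

E[X] = C(19,3)·2^(1−C(3,2)) = 969/4 ≈ 242.2500.


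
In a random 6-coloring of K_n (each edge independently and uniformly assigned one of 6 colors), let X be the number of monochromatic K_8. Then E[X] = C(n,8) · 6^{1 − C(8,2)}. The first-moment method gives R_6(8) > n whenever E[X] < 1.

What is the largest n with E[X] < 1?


We need C(n, 8) · 6^{1 − 28} < 1, i.e. C(n, 8) < 6^{28 − 1} = 1023490369077469249536.
Check values of n near the boundary:
  n = 1592: C(1592, 8) = 1005480414540892933435; 1005480414540892933435 < 1023490369077469249536? YES
  n = 1593: C(1593, 8) = 1010555394551193970323; 1010555394551193970323 < 1023490369077469249536? YES
  n = 1594: C(1594, 8) = 1015652773590544255167; 1015652773590544255167 < 1023490369077469249536? YES
  n = 1595: C(1595, 8) = 1020772636343363633895; 1020772636343363633895 < 1023490369077469249536? YES
  n = 1596: C(1596, 8) = 1025915067760710553965; 1025915067760710553965 < 1023490369077469249536? NO
The largest n with C(n, 8) < 1023490369077469249536 is n = 1595 (where E[X] = 113419181815929292655/113721152119718805504 ≈ 0.99734). Hence R_6(8) > 1595, i.e. R_6(8) ≥ 1596.

Largest n = 1595; hence R_6(8) > 1595.


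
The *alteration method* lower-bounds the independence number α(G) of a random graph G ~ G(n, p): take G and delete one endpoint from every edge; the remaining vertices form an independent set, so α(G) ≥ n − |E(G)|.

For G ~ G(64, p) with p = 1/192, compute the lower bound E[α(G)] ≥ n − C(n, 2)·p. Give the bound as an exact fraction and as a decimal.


E[|E(G)|] = C(64, 2)·p = 2016 · (1/192) = 21/2.
E[α(G)] ≥ n − E[|E(G)|] = 64 − 21/2 = 107/2.
Numerically: ≈ 53.500000.
(This is only a lower bound; the true E[α(G)] may be larger.)

E[α(G)] ≥ 107/2 ≈ 53.500000.


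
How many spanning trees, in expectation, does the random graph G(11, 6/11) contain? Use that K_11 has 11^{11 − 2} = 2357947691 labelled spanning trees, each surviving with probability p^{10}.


K_11 has 11^{11 − 2} = 2357947691 labelled spanning trees.
For each such spanning tree H, let X_H = 1 if all 10 edges of H are present in G. Then P[X_H = 1] = p^{10} = (6/11)^{10} = 60466176/25937424601.
By linearity: E[X] = Σ_H E[X_H] = 2357947691 · p^{10} = 2357947691 · 60466176/25937424601 = 60466176/11.
Numerically: E[X] ≈ 5.497e+06.

E[X] = 2357947691 · (6/11)^{10} = 60466176/11 ≈ 5.497e+06.


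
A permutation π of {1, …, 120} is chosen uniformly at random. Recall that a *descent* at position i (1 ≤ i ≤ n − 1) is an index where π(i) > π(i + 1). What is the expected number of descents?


Write X = Σ X_I over i = 1, …, 119, with X_I the indicator of one descent.
There are 119 indicators.
For each fixed i, the pair (π(i), π(i+1)) is a uniformly random ordered pair of distinct values from {1, …, 120}; by symmetry P[π(i) > π(i+1)] = 1/2.
By linearity: E[X] = 119 · (1/2) = (120 − 1) · (1/2) = 119/2 ≈ 59.500000.

E[X] = 119/2 = 59.500000.


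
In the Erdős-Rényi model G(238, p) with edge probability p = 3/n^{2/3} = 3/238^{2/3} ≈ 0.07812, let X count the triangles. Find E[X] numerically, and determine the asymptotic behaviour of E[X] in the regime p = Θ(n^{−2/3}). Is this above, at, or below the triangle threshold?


Number of potential triangles: C(238, 3) = 2218636.
Each occurs with probability p³ ≈ (0.07812)³ ≈ 4.766613e-04.
By linearity: E[X] = C(238, 3)·p³ ≈ 2218636 · 4.766613e-04 ≈ 1057.5378.
Since α = 2/3 < 1, p = c/n^{2/3} ≫ 1/n is above the triangle threshold p ~ 1/n. Asymptotically E[X] ~ (c³/6)·n^{3(1−α)} = (3³/6)·n^{1} → ∞; triangles are abundant w.h.p.

E[X] ≈ 1057.5378; in regime p = Θ(1/n^{2/3}) E[X] diverges (above the triangle threshold p ~ 1/n).


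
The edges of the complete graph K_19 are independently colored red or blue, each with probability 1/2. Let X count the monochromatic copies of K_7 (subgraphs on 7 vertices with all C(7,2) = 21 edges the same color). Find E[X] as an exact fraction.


Let X = Σ_S X_S over the C(19, 7) = 50388 subsets S of size 7, where X_S = 1 if the K_7 on S is monochromatic.
For a fixed S, the K_7 on S has C(7, 2) = 21 edges. P[all 21 edges red] = (1/2)^21, and likewise for blue, so P[monochromatic] = 2·(1/2)^21 = 2^{1 − 21} = 1/1048576.
By linearity: E[X] = C(19, 7) · 2^{1 − 21} = 50388 · 1/1048576 = 12597/262144.
Numerically: E[X] ≈ 0.048054.

E[X] = C(19,7)·2^(1−C(7,2)) = 12597/262144 ≈ 0.048054.


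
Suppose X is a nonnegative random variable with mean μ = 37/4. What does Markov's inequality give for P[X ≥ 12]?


μ = E[X] = 37/4, a = 12.
Markov: P[X ≥ 12] ≤ μ/a = (37/4)/12 = 37/48.
Numerically: ≈ 0.7708.
(Since a = 12 > μ = 9.2500, the bound 37/48 is < 1 and informative.)

P[X ≥ 12] ≤ 37/48 ≈ 0.7708.


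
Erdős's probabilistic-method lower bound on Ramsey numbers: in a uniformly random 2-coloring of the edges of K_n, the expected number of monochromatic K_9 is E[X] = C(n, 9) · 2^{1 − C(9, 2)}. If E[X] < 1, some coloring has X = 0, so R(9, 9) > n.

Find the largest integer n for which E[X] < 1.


We need C(n, 9) · 2^{1 − 36} < 1, i.e. C(n, 9) < 2^{36 − 1} = 34359738368.
Check values of n near the boundary:
  n = 61: C(61, 9) = 17341763505; 17341763505 < 34359738368? YES
  n = 62: C(62, 9) = 20286591270; 20286591270 < 34359738368? YES
  n = 63: C(63, 9) = 23667689815; 23667689815 < 34359738368? YES
  n = 64: C(64, 9) = 27540584512; 27540584512 < 34359738368? YES
  n = 65: C(65, 9) = 31966749880; 31966749880 < 34359738368? YES
  n = 66: C(66, 9) = 37014131440; 37014131440 < 34359738368? NO
  n = 67: C(67, 9) = 42757703560; 42757703560 < 34359738368? NO
The largest n with C(n, 9) < 34359738368 is n = 65 (where E[X] = 3995843735/4294967296 ≈ 0.930355). Hence R(9, 9) > 65, i.e. R(9, 9) ≥ 66.

Largest n = 65; hence R(9, 9) > 65.


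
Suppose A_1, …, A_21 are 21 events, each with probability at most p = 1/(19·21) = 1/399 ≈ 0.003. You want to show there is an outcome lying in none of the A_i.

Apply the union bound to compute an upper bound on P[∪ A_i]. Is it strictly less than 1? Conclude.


Union bound: P[∪_{i=1}^{21} A_i] ≤ Σ_i P[A_i] ≤ 21·p = 21·(1/399) = 1/19.
Numerically: 1/19 ≈ 0.053.
Is 1/19 < 1? YES.
Since P[∪ A_i] ≤ 1/19 < 1, the complement has P[∩ A_i^c] ≥ 1 − 1/19 = 18/19 > 0, so some outcome avoids every A_i.

21·p = 1/19 ≈ 0.053; existence CERTIFIED by the union bound.


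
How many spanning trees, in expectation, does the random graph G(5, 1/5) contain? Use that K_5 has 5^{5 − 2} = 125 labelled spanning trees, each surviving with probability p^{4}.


K_5 has 5^{5 − 2} = 125 labelled spanning trees.
For each such spanning tree H, let X_H = 1 if all 4 edges of H are present in G. Then P[X_H = 1] = p^{4} = (1/5)^{4} = 1/625.
By linearity of expectation: E[X] = Σ_H E[X_H] = 125 · p^{4} = 125 · 1/625 = 1/5.
Numerically: E[X] ≈ 0.2.

E[X] = 125 · (1/5)^{4} = 1/5 ≈ 0.2.


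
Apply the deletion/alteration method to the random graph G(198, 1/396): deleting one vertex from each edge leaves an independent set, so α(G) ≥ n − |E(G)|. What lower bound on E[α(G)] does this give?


E[|E(G)|] = C(198, 2)·p = 19503 · (1/396) = 197/4.
E[α(G)] ≥ n − E[|E(G)|] = 198 − 197/4 = 595/4.
Numerically: ≈ 148.7500.
(This is only a lower bound; the true E[α(G)] may be larger.)

E[α(G)] ≥ 595/4 ≈ 148.7500.


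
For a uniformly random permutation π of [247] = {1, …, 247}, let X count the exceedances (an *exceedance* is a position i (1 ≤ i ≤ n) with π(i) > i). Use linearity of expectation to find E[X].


Write X = Σ_{i=1}^{247} X_i, where X_i = 1_{π(i) > i}.
For each fixed i, π(i) is uniform over {1, …, 247} (marginal of a uniform permutation), so P[π(i) > i] = (n − i)/n. Summing: Σ_{i=1}^{247} (n − i)/n = (0 + 1 + … + 246)/247 = 247(247 − 1)/(2·247) = (247 − 1)/2.
Hence E[X] = Σ_{i=1}^{247} (247 − i)/247 = 123 ≈ 123.000000.

E[X] = 123 = 123.000000.


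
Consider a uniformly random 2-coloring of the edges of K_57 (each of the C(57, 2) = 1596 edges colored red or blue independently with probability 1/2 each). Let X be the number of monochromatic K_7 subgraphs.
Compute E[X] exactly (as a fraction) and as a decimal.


Let X = Σ_S X_S over the C(57, 7) = 264385836 subsets S of size 7, where X_S = 1 if the K_7 on S is monochromatic.
For a fixed S, the K_7 on S has C(7, 2) = 21 edges. P[all 21 edges red] = (1/2)^21, and likewise for blue, so P[monochromatic] = 2·(1/2)^21 = 2^{1 − 21} = 1/1048576.
By linearity of expectation: E[X] = C(57, 7) · 2^{1 − 21} = 264385836 · 1/1048576 = 66096459/262144.
Numerically: E[X] ≈ 252.138.

E[X] = C(57,7)·2^(1−C(7,2)) = 66096459/262144 ≈ 252.138.
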